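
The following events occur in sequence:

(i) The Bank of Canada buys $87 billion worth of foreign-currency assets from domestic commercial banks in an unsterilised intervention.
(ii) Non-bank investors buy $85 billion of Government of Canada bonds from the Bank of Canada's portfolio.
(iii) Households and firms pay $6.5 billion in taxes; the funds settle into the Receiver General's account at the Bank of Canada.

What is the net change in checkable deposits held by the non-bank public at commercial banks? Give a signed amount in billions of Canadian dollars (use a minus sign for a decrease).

-$91.5 billion

FX purchase $87 billion: the counterparty is a bank, so public deposits are unchanged → 0.
Asset sale (to non-banks) $85 billion: non-bank counterparties' bank balances fall → −$85B.
Government account inflow $6.5 billion: non-bank counterparties' bank balances fall → −$6.5B.
Net: 0 − 85 − 6.5 = -$91.5 billion.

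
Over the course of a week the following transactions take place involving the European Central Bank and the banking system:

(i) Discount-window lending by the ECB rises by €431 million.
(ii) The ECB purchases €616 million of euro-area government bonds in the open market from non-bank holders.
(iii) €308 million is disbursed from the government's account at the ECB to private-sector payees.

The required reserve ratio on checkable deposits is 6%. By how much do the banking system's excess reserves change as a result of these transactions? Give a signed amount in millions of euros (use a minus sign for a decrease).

+€1299.56 million

Discount-window loan €431 million: reserves +€431M, deposits 0.
Asset purchase (from non-banks) €616 million: reserves +€616M, deposits +€616M.
Government spending €308 million: reserves +€308M, deposits +€308M.
Totals: Δreserves = +€1355M, Δdeposits = +€924M.
Δrequired reserves = 6% × +€924M = +€55.44M.
Δexcess reserves = Δreserves − Δrequired = +€1355M − (+€55.44M) = +€1299.56 million.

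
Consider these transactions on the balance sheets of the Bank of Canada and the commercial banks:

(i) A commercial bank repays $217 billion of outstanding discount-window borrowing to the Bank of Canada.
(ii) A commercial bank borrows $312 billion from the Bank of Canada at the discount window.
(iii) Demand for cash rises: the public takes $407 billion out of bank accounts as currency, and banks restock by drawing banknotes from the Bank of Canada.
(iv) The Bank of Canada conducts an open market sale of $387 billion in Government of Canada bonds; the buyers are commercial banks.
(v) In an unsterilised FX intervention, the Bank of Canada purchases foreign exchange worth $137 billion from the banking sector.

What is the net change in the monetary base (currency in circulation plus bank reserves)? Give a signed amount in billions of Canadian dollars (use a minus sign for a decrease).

-$155 billion

Discount-window repayment $217 billion: Bank of Canada balance sheet contracts → −$217B.
Discount-window loan $312 billion: Bank of Canada balance sheet expands → +$312B.
Currency withdrawal $407 billion: just a shift between currency and reserves — both are base money → 0.
OMO sale (to banks) $387 billion: Bank of Canada balance sheet contracts → −$387B.
FX purchase $137 billion: Bank of Canada balance sheet expands → +$137B.
Net: −217 + 312 + 0 − 387 + 137 = -$155 billion.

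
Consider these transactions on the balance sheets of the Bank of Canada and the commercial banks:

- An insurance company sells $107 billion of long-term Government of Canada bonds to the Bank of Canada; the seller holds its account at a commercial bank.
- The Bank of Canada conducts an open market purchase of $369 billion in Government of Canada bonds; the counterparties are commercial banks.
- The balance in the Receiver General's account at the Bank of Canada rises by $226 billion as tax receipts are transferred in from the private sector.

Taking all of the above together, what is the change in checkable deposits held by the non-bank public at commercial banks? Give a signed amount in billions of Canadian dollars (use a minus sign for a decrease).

-$119 billion

Asset purchase (from non-banks) $107 billion: non-bank counterparties' bank balances rise → +$107B.
OMO purchase (from banks) $369 billion: the counterparty is a bank, so public deposits are unchanged → 0.
Government account inflow $226 billion: non-bank counterparties' bank balances fall → −$226B.
Net: 107 + 0 − 226 = -$119 billion.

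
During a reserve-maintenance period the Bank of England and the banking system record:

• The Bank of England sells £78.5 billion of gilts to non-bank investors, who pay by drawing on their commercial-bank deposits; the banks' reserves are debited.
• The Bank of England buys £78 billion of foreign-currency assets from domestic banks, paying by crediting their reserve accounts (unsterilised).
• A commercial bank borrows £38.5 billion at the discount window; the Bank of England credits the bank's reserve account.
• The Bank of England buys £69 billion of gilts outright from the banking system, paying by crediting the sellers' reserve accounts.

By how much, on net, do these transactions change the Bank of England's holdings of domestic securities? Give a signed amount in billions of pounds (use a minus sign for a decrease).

Bank of England balance sheet:
  Assets:      Securities −£9.5B, Loans to banks +£38.5B, Foreign assets +£78B
  Liabilities: Bank reserves +£107B
Commercial banking system:
  Assets:      Reserves at CB +£107B, Securities −£69B, Foreign assets −£78B
  Liabilities: Checkable deposits −£78.5B, Borrowings from CB +£38.5B
So the change in the Bank of England's holdings of domestic securities is -£9.5 billion.

-£9.5 billion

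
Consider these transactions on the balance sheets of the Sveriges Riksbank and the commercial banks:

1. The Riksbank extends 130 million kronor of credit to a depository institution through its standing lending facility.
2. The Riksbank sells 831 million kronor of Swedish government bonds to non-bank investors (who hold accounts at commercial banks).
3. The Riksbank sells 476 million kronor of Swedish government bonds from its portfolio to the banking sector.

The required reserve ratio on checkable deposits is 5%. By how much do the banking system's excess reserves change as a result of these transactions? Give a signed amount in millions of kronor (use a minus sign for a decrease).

Discount-window loan 130 million kronor: reserves +130M, deposits 0.
Asset sale (to non-banks) 831 million kronor: reserves −831M, deposits −831M.
OMO sale (to banks) 476 million kronor: reserves −476M, deposits 0.
Totals: Δreserves = −1177M, Δdeposits = −831M.
Δrequired reserves = 5% × −831M = −41.55M.
Δexcess reserves = Δreserves − Δrequired = −1177M − (−41.55M) = -1135.45 million.

-1135.45 million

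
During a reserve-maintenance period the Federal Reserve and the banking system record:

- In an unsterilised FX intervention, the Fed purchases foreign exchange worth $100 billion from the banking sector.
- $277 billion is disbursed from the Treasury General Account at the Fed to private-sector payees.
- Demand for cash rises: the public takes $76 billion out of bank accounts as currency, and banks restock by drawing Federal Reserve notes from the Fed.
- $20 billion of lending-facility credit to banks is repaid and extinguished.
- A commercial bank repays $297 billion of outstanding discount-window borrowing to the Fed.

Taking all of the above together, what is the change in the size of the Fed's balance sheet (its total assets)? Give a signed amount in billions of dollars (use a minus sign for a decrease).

FX purchase $100 billion: a Fed asset is acquired → +$100B.
Government spending $277 billion: only the composition of liabilities changes → 0.
Currency withdrawal $76 billion: only the composition of liabilities changes → 0.
Discount-window repayment $20 billion: a Fed asset is shed → −$20B.
Discount-window repayment $297 billion: a Fed asset is shed → −$297B.
Net: 100 + 0 + 0 − 20 − 297 = -$217 billion.

-$217 billion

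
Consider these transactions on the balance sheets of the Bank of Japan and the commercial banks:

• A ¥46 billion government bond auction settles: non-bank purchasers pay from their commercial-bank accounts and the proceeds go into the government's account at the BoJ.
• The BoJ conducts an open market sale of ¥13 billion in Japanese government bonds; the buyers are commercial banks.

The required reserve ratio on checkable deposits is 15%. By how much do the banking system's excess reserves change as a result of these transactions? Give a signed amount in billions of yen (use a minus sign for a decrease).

Government account inflow ¥46 billion: reserves −¥46B, deposits −¥46B.
OMO sale (to banks) ¥13 billion: reserves −¥13B, deposits 0.
Totals: Δreserves = −¥59B, Δdeposits = −¥46B.
Δrequired reserves = 15% × −¥46B = −¥6.9B.
Δexcess reserves = Δreserves − Δrequired = −¥59B − (−¥6.9B) = -¥52.1 billion.

-¥52.1 billion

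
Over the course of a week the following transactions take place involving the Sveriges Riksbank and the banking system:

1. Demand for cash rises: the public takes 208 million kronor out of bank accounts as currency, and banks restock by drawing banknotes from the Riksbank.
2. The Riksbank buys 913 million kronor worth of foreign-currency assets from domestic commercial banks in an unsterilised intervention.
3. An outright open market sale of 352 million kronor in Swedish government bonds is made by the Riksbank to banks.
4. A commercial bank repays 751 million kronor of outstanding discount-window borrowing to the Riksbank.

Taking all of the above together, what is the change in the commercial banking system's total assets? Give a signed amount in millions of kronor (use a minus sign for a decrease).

Riksbank balance sheet:
  Assets:      Securities −352M, Loans to banks −751M, Foreign assets +913M
  Liabilities: Bank reserves −398M, Currency in circulation +208M
Commercial banking system:
  Assets:      Reserves at CB −398M, Securities +352M, Foreign assets −913M
  Liabilities: Checkable deposits −208M, Borrowings from CB −751M
Change in total bank assets = -959 million.

-959 million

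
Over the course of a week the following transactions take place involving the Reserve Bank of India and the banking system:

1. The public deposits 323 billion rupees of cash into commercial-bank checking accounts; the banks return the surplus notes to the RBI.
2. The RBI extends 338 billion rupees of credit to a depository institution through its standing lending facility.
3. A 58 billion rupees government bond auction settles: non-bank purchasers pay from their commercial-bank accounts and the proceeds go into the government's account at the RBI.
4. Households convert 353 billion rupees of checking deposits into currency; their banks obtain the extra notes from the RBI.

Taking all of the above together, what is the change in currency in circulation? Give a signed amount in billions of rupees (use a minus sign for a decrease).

RBI balance sheet:
  Assets:      Loans to banks +338B
  Liabilities: Bank reserves +250B, Currency in circulation +30B, Government deposits +58B
Commercial banking system:
  Assets:      Reserves at CB +250B
  Liabilities: Checkable deposits −88B, Borrowings from CB +338B
So the change in currency in circulation is +30 billion.

+30 billion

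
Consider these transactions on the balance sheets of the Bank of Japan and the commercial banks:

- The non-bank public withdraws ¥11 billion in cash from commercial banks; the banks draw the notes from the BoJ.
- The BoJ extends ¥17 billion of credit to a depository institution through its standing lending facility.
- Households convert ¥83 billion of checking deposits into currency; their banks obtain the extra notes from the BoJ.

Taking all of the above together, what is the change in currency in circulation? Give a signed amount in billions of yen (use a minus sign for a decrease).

+¥94 billion

Currency withdrawal ¥11 billion: notes leave the central bank → +¥11B.
Discount-window loan ¥17 billion: no currency enters or leaves circulation → 0.
Currency withdrawal ¥83 billion: notes leave the central bank → +¥83B.
Net: 11 + 0 + 83 = +¥94 billion.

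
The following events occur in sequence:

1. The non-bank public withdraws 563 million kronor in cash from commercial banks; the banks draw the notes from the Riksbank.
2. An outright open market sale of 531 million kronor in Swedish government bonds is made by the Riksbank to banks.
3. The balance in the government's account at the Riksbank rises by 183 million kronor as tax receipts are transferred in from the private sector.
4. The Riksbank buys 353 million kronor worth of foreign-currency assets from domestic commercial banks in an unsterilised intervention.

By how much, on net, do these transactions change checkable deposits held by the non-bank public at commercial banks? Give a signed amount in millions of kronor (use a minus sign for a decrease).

-746 million

Currency withdrawal 563 million kronor: non-bank counterparties' bank balances fall → −563M.
OMO sale (to banks) 531 million kronor: the counterparty is a bank, so public deposits are unchanged → 0.
Government account inflow 183 million kronor: non-bank counterparties' bank balances fall → −183M.
FX purchase 353 million kronor: the counterparty is a bank, so public deposits are unchanged → 0.
Net: −563 + 0 − 183 + 0 = -746 million.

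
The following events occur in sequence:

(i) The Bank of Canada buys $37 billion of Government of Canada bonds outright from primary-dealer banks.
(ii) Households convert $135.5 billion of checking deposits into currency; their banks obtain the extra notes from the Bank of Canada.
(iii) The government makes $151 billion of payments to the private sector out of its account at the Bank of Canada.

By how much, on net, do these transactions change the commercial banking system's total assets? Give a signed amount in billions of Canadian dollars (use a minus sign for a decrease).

OMO purchase (from banks) $37 billion: just an asset swap on bank balance sheets → 0.
Currency withdrawal $135.5 billion: bank balance sheets shrink → −$135.5B.
Government spending $151 billion: bank balance sheets expand → +$151B.
Net: 0 − 135.5 + 151 = +$15.5 billion.

+$15.5 billion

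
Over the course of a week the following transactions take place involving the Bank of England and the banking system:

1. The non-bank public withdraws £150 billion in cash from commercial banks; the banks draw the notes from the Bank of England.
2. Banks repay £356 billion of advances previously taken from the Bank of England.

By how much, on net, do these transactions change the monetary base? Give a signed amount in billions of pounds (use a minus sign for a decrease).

Bank of England balance sheet:
  Assets:      Loans to banks −£356B
  Liabilities: Bank reserves −£506B, Currency in circulation +£150B
Commercial banking system:
  Assets:      Reserves at CB −£506B
  Liabilities: Checkable deposits −£150B, Borrowings from CB −£356B
Monetary base = currency + reserves: +£150B + (−£506B) = -£356 billion.

-£356 billion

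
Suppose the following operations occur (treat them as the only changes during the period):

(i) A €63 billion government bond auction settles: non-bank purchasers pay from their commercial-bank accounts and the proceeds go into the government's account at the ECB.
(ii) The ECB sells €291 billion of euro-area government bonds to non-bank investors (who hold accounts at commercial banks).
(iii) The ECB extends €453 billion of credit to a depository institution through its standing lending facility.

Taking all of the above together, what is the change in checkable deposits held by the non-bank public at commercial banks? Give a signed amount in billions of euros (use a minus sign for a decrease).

Government account inflow €63 billion: non-bank counterparties' bank balances fall → −€63B.
Asset sale (to non-banks) €291 billion: non-bank counterparties' bank balances fall → −€291B.
Discount-window loan €453 billion: the counterparty is a bank, so public deposits are unchanged → 0.
Net: −63 − 291 + 0 = -€354 billion.

-€354 billion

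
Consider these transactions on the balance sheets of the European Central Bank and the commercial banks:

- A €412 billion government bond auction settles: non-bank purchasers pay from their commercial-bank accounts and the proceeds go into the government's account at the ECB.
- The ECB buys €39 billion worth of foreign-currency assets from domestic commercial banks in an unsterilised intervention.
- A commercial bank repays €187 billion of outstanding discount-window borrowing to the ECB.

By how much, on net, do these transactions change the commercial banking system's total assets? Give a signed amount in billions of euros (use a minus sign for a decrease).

-€599 billion

ECB balance sheet:
  Assets:      Loans to banks −€187B, Foreign assets +€39B
  Liabilities: Bank reserves −€560B, Government deposits +€412B
Commercial banking system:
  Assets:      Reserves at CB −€560B, Foreign assets −€39B
  Liabilities: Checkable deposits −€412B, Borrowings from CB −€187B
Change in total bank assets = -€599 billion.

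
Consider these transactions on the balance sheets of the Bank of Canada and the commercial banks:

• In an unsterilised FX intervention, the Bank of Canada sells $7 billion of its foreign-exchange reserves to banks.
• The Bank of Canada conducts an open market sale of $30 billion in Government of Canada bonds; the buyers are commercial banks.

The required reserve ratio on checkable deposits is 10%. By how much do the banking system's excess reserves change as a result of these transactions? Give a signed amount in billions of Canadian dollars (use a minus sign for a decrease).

FX sale $7 billion: reserves −$7B, deposits 0.
OMO sale (to banks) $30 billion: reserves −$30B, deposits 0.
Totals: Δreserves = −$37B, Δdeposits = 0.
Δrequired reserves = 10% × 0 = 0.
Δexcess reserves = Δreserves − Δrequired = −$37B − (0) = -$37 billion.

-$37 billion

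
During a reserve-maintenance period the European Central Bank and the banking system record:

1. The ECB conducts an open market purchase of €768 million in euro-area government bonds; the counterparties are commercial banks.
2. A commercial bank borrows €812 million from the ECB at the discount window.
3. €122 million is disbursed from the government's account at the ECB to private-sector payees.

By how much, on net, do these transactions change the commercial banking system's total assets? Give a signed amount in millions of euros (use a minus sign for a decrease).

+€934 million

ECB balance sheet:
  Assets:      Securities +€768M, Loans to banks +€812M
  Liabilities: Bank reserves +€1702M, Government deposits −€122M
Commercial banking system:
  Assets:      Reserves at CB +€1702M, Securities −€768M
  Liabilities: Checkable deposits +€122M, Borrowings from CB +€812M
Change in total bank assets = +€934 million.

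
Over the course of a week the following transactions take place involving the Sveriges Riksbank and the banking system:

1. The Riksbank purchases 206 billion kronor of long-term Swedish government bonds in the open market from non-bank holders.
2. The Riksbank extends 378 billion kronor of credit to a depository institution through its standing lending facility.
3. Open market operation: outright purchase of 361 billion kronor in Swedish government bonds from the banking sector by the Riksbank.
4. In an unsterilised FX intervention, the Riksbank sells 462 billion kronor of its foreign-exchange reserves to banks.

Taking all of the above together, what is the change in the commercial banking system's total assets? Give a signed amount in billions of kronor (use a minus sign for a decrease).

+584 billion

Asset purchase (from non-banks) 206 billion kronor: bank balance sheets expand → +206B.
Discount-window loan 378 billion kronor: bank balance sheets expand → +378B.
OMO purchase (from banks) 361 billion kronor: just an asset swap on bank balance sheets → 0.
FX sale 462 billion kronor: just an asset swap on bank balance sheets → 0.
Net: 206 + 378 + 0 + 0 = +584 billion.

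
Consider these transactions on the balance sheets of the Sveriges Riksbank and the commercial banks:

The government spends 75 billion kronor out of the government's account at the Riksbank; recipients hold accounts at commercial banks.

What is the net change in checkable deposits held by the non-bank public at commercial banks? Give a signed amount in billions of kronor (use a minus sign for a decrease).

+75 billion

Government spending 75 billion kronor: non-bank counterparties' bank balances rise → +75B.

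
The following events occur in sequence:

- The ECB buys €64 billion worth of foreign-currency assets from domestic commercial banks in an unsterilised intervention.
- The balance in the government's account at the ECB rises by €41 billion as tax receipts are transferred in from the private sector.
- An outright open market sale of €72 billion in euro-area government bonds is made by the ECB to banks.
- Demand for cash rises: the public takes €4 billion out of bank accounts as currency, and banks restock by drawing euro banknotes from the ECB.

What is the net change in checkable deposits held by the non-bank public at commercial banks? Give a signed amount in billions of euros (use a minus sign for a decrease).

-€45 billion

FX purchase €64 billion: the counterparty is a bank, so public deposits are unchanged → 0.
Government account inflow €41 billion: non-bank counterparties' bank balances fall → −€41B.
OMO sale (to banks) €72 billion: the counterparty is a bank, so public deposits are unchanged → 0.
Currency withdrawal €4 billion: non-bank counterparties' bank balances fall → −€4B.
Net: 0 − 41 + 0 − 4 = -€45 billion.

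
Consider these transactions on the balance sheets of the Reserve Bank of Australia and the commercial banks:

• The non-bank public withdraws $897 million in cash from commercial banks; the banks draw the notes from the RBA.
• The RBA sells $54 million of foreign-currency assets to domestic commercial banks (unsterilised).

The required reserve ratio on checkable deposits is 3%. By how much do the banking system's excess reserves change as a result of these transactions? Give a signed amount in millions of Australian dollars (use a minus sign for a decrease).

Currency withdrawal $897 million: reserves −$897M, deposits −$897M.
FX sale $54 million: reserves −$54M, deposits 0.
Totals: Δreserves = −$951M, Δdeposits = −$897M.
Δrequired reserves = 3% × −$897M = −$26.91M.
Δexcess reserves = Δreserves − Δrequired = −$951M − (−$26.91M) = -$924.09 million.

-$924.09 million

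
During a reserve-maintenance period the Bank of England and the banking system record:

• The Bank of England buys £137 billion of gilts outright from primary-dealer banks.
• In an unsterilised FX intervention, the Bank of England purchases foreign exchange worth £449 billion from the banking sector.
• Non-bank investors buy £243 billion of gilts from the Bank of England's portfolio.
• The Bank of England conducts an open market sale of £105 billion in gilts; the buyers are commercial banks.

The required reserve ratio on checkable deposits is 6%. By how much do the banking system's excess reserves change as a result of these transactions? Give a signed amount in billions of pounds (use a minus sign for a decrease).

+£252.58 billion

OMO purchase (from banks) £137 billion: reserves +£137B, deposits 0.
FX purchase £449 billion: reserves +£449B, deposits 0.
Asset sale (to non-banks) £243 billion: reserves −£243B, deposits −£243B.
OMO sale (to banks) £105 billion: reserves −£105B, deposits 0.
Totals: Δreserves = +£238B, Δdeposits = −£243B.
Δrequired reserves = 6% × −£243B = −£14.58B.
Δexcess reserves = Δreserves − Δrequired = +£238B − (−£14.58B) = +£252.58 billion.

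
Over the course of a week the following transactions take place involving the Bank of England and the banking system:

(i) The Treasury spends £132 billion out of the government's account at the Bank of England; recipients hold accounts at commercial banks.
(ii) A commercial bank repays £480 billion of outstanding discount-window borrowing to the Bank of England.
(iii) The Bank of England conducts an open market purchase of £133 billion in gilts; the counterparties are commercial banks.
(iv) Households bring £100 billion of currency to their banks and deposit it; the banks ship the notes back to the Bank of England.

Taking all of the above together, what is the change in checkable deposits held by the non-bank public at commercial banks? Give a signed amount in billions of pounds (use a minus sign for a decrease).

Bank of England balance sheet:
  Assets:      Securities +£133B, Loans to banks −£480B
  Liabilities: Bank reserves −£115B, Currency in circulation −£100B, Government deposits −£132B
Commercial banking system:
  Assets:      Reserves at CB −£115B, Securities −£133B
  Liabilities: Checkable deposits +£232B, Borrowings from CB −£480B
So the change in checkable deposits held by the non-bank public at commercial banks is +£232 billion.

+£232 billion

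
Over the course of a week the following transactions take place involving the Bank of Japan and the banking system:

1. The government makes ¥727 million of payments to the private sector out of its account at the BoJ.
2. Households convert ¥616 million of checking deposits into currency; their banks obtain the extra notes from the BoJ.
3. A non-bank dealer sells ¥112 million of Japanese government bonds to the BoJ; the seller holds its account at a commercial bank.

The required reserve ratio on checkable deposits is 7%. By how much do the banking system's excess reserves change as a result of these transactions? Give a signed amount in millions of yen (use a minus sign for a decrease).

Government spending ¥727 million: reserves +¥727M, deposits +¥727M.
Currency withdrawal ¥616 million: reserves −¥616M, deposits −¥616M.
Asset purchase (from non-banks) ¥112 million: reserves +¥112M, deposits +¥112M.
Totals: Δreserves = +¥223M, Δdeposits = +¥223M.
Δrequired reserves = 7% × +¥223M = +¥15.61M.
Δexcess reserves = Δreserves − Δrequired = +¥223M − (+¥15.61M) = +¥207.39 million.

+¥207.39 million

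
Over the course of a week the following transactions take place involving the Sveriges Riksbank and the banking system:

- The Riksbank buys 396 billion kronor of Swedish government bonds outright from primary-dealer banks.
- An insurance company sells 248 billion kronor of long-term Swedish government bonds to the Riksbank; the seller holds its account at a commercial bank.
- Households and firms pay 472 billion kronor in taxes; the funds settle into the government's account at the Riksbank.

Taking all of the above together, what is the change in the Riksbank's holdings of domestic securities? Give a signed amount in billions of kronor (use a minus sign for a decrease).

+644 billion

Riksbank balance sheet:
  Assets:      Securities +644B
  Liabilities: Bank reserves +172B, Government deposits +472B
Commercial banking system:
  Assets:      Reserves at CB +172B, Securities −396B
  Liabilities: Checkable deposits −224B
So the change in the Riksbank's holdings of domestic securities is +644 billion.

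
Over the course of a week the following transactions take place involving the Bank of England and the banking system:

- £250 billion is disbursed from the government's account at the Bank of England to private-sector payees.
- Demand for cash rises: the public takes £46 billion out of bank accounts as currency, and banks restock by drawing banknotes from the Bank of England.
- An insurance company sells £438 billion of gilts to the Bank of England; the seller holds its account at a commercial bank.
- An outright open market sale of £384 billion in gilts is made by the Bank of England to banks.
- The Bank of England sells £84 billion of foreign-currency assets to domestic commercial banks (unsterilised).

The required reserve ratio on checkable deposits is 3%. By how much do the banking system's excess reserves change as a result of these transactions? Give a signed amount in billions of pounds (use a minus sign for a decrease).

Government spending £250 billion: reserves +£250B, deposits +£250B.
Currency withdrawal £46 billion: reserves −£46B, deposits −£46B.
Asset purchase (from non-banks) £438 billion: reserves +£438B, deposits +£438B.
OMO sale (to banks) £384 billion: reserves −£384B, deposits 0.
FX sale £84 billion: reserves −£84B, deposits 0.
Totals: Δreserves = +£174B, Δdeposits = +£642B.
Δrequired reserves = 3% × +£642B = +£19.26B.
Δexcess reserves = Δreserves − Δrequired = +£174B − (+£19.26B) = +£154.74 billion.

+£154.74 billion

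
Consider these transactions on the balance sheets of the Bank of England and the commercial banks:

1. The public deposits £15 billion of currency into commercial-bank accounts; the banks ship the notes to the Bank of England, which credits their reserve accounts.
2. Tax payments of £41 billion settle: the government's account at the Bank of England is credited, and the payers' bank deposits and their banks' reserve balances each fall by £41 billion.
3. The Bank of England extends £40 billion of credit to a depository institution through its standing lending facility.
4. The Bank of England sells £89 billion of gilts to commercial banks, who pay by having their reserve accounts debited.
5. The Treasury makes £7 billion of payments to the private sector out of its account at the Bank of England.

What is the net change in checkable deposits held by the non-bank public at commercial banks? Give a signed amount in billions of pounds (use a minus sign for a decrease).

-£19 billion

Bank of England balance sheet:
  Assets:      Securities −£89B, Loans to banks +£40B
  Liabilities: Bank reserves −£68B, Currency in circulation −£15B, Government deposits +£34B
Commercial banking system:
  Assets:      Reserves at CB −£68B, Securities +£89B
  Liabilities: Checkable deposits −£19B, Borrowings from CB +£40B
So the change in checkable deposits held by the non-bank public at commercial banks is -£19 billion.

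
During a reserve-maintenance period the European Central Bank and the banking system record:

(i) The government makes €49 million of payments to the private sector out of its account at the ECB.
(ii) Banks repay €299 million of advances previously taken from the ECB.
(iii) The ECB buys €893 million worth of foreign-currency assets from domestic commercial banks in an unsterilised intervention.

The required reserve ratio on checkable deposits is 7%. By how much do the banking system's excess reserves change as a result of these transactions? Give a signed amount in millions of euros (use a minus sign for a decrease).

Government spending €49 million: reserves +€49M, deposits +€49M.
Discount-window repayment €299 million: reserves −€299M, deposits 0.
FX purchase €893 million: reserves +€893M, deposits 0.
Totals: Δreserves = +€643M, Δdeposits = +€49M.
Δrequired reserves = 7% × +€49M = +€3.43M.
Δexcess reserves = Δreserves − Δrequired = +€643M − (+€3.43M) = +€639.57 million.

+€639.57 million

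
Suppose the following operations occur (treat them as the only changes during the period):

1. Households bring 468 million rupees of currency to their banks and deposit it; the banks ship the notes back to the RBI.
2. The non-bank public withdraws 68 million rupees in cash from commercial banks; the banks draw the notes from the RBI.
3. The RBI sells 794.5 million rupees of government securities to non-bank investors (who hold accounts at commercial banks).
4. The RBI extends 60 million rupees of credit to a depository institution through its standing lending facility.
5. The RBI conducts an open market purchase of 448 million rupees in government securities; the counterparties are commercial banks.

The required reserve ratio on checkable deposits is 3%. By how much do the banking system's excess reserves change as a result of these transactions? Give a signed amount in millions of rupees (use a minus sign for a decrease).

+125.335 million

Currency deposit 468 million rupees: reserves +468M, deposits +468M.
Currency withdrawal 68 million rupees: reserves −68M, deposits −68M.
Asset sale (to non-banks) 794.5 million rupees: reserves −794.5M, deposits −794.5M.
Discount-window loan 60 million rupees: reserves +60M, deposits 0.
OMO purchase (from banks) 448 million rupees: reserves +448M, deposits 0.
Totals: Δreserves = +113.5M, Δdeposits = −394.5M.
Δrequired reserves = 3% × −394.5M = −11.835M.
Δexcess reserves = Δreserves − Δrequired = +113.5M − (−11.835M) = +125.335 million.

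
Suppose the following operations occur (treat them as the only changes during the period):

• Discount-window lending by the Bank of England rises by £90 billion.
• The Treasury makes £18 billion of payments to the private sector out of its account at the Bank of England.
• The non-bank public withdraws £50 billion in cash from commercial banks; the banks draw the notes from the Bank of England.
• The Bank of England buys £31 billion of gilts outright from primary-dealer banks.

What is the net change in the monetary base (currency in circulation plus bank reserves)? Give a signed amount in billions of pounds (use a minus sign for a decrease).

+£139 billion

Discount-window loan £90 billion: Bank of England balance sheet expands → +£90B.
Government spending £18 billion: a non-base liability converts back to reserves → +£18B.
Currency withdrawal £50 billion: just a shift between currency and reserves — both are base money → 0.
OMO purchase (from banks) £31 billion: Bank of England balance sheet expands → +£31B.
Net: 90 + 18 + 0 + 31 = +£139 billion.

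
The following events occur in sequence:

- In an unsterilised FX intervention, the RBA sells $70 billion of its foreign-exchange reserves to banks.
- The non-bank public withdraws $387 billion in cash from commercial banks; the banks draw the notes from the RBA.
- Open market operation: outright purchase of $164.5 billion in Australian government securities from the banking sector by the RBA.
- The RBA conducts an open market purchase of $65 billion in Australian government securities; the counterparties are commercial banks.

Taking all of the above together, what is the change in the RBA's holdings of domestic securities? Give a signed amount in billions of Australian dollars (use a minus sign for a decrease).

+$229.5 billion

FX sale $70 billion: the RBA's securities portfolio is untouched → 0.
Currency withdrawal $387 billion: the RBA's securities portfolio is untouched → 0.
OMO purchase (from banks) $164.5 billion: securities added to the RBA's portfolio → +$164.5B.
OMO purchase (from banks) $65 billion: securities added to the RBA's portfolio → +$65B.
Net: 0 + 0 + 164.5 + 65 = +$229.5 billion.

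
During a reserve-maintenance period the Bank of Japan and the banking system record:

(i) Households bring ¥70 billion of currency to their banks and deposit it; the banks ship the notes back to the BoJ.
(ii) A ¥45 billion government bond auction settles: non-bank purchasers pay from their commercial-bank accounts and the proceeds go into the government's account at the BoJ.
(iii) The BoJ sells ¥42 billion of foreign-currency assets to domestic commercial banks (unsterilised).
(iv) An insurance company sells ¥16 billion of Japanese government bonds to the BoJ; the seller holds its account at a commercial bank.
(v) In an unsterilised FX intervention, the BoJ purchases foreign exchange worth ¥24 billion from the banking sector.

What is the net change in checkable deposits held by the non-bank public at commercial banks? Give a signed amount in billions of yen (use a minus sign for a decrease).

Currency deposit ¥70 billion: non-bank counterparties' bank balances rise → +¥70B.
Government account inflow ¥45 billion: non-bank counterparties' bank balances fall → −¥45B.
FX sale ¥42 billion: the counterparty is a bank, so public deposits are unchanged → 0.
Asset purchase (from non-banks) ¥16 billion: non-bank counterparties' bank balances rise → +¥16B.
FX purchase ¥24 billion: the counterparty is a bank, so public deposits are unchanged → 0.
Net: 70 − 45 + 0 + 16 + 0 = +¥41 billion.

+¥41 billion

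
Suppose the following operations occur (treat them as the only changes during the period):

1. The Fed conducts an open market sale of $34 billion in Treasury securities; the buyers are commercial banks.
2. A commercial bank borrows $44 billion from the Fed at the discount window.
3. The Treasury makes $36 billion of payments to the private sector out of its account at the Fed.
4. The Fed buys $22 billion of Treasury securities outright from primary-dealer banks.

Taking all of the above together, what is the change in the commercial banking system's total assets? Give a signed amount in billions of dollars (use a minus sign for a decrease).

+$80 billion

Fed balance sheet:
  Assets:      Securities −$12B, Loans to banks +$44B
  Liabilities: Bank reserves +$68B, Government deposits −$36B
Commercial banking system:
  Assets:      Reserves at CB +$68B, Securities +$12B
  Liabilities: Checkable deposits +$36B, Borrowings from CB +$44B
Change in total bank assets = +$80 billion.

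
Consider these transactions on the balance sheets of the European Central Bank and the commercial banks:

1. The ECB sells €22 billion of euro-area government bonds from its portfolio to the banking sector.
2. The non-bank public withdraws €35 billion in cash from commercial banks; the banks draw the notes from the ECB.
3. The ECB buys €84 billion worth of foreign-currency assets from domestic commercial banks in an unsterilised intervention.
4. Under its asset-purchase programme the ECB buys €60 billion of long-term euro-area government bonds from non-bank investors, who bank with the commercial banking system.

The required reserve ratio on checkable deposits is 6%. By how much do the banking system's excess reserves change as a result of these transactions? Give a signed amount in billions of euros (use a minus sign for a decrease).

OMO sale (to banks) €22 billion: reserves −€22B, deposits 0.
Currency withdrawal €35 billion: reserves −€35B, deposits −€35B.
FX purchase €84 billion: reserves +€84B, deposits 0.
Asset purchase (from non-banks) €60 billion: reserves +€60B, deposits +€60B.
Totals: Δreserves = +€87B, Δdeposits = +€25B.
Δrequired reserves = 6% × +€25B = +€1.5B.
Δexcess reserves = Δreserves − Δrequired = +€87B − (+€1.5B) = +€85.5 billion.

+€85.5 billion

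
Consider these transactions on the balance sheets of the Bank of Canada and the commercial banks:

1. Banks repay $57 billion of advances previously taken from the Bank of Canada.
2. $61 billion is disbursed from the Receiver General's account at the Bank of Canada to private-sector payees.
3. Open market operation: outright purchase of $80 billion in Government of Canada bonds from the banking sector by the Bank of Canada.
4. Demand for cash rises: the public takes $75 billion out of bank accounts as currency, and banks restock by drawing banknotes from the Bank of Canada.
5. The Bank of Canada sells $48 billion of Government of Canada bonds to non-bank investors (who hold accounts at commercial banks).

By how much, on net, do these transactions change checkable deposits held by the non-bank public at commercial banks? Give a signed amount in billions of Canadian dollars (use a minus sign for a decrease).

-$62 billion

Discount-window repayment $57 billion: the counterparty is a bank, so public deposits are unchanged → 0.
Government spending $61 billion: non-bank counterparties' bank balances rise → +$61B.
OMO purchase (from banks) $80 billion: the counterparty is a bank, so public deposits are unchanged → 0.
Currency withdrawal $75 billion: non-bank counterparties' bank balances fall → −$75B.
Asset sale (to non-banks) $48 billion: non-bank counterparties' bank balances fall → −$48B.
Net: 0 + 61 + 0 − 75 − 48 = -$62 billion.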